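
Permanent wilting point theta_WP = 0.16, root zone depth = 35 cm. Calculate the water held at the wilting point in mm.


Step 1: Water (mm) = theta_WP * depth * 10
Step 2: Water = 0.16 * 35 * 10
Step 3: Water = 56.0 mm

56.0


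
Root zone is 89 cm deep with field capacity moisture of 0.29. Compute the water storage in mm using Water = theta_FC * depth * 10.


Step 1: Water (mm) = theta_FC * depth (cm) * 10
Step 2: Water = 0.29 * 89 * 10
Step 3: Water = 258.1 mm

258.1


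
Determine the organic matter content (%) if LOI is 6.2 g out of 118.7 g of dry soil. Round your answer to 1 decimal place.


Step 1: OM% = 100 * LOI / sample mass
Step 2: OM = 100 * 6.2 / 118.7
Step 3: OM = 5.2%

5.2


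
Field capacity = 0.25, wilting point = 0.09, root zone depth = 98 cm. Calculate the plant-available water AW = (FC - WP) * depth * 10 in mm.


Step 1: Available water = (FC - WP) * depth * 10
Step 2: AW = (0.25 - 0.09) * 98 * 10
Step 3: AW = 0.16 * 98 * 10
Step 4: AW = 156.8 mm

156.8


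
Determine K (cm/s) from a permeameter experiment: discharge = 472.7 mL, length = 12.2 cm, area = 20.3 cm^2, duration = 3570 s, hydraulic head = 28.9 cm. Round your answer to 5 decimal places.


Step 1: K = Q * L / (A * t * h)
Step 2: Numerator = 472.7 * 12.2 = 5766.94
Step 3: Denominator = 20.3 * 3570 * 28.9 = 2094411.9
Step 4: K = 5766.94 / 2094411.9 = 0.00275 cm/s

0.00275


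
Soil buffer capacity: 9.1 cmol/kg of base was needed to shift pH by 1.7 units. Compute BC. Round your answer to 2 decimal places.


Step 1: BC = change in base / change in pH
Step 2: BC = 9.1 / 1.7
Step 3: BC = 5.35 cmol/(kg*pH unit)

5.35


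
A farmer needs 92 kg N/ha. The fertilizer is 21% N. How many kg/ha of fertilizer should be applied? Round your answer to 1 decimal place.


Step 1: Fertilizer rate = target N / (N content / 100)
Step 2: Rate = 92 / (21 / 100)
Step 3: Rate = 92 / 0.21
Step 4: Rate = 438.1 kg/ha

438.1


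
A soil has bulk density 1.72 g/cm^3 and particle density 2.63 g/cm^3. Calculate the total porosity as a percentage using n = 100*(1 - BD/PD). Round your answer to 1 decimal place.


Step 1: Formula: n = 100 * (1 - BD / PD)
Step 2: n = 100 * (1 - 1.72 / 2.63)
Step 3: n = 100 * (1 - 0.65399)
Step 4: n = 34.6%

34.6


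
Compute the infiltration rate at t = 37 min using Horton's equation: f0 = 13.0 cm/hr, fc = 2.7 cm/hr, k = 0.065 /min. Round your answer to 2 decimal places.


Step 1: f = fc + (f0 - fc) * exp(-k * t)
Step 2: exp(-0.065 * 37) = 0.090265
Step 3: f = 2.7 + (13.0 - 2.7) * 0.090265
Step 4: f = 2.7 + 10.3 * 0.090265
Step 5: f = 3.63 cm/hr

3.63


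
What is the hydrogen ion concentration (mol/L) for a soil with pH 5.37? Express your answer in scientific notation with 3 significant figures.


Step 1: [H+] = 10^(-pH)
Step 2: [H+] = 10^(-5.37)
Step 3: [H+] = 4.27e-06 mol/L

4.27e-06


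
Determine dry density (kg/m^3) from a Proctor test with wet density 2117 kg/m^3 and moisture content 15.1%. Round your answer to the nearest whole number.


Step 1: Dry density = wet density / (1 + w/100)
Step 2: Dry density = 2117 / (1 + 15.1/100)
Step 3: Dry density = 2117 / 1.151
Step 4: Dry density = 1839 kg/m^3

1839


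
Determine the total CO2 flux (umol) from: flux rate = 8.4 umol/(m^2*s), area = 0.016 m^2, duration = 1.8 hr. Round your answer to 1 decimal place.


Step 1: Convert time to seconds: 1.8 hr * 3600 = 6480.0 s
Step 2: Total = flux * area * time_s
Step 3: Total = 8.4 * 0.016 * 6480.0
Step 4: Total = 870.9 umol

870.9


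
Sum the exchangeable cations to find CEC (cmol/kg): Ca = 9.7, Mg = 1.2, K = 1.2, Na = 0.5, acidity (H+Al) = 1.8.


Step 1: CEC = Ca + Mg + K + Na + (H+Al)
Step 2: CEC = 9.7 + 1.2 + 1.2 + 0.5 + 1.8
Step 3: CEC = 14.4 cmol/kg

14.4


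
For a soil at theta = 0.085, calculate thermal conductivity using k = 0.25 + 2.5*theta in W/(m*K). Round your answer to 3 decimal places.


Step 1: k = 0.25 + 2.5 * theta
Step 2: k = 0.25 + 2.5 * 0.085
Step 3: k = 0.25 + 0.213
Step 4: k = 0.463 W/(m*K)

0.463


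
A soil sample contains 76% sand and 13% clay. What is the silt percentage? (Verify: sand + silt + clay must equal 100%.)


Step 1: sand + silt + clay = 100%
Step 2: silt = 100 - sand - clay
Step 3: silt = 100 - 76 - 13
Step 4: silt = 11%

11


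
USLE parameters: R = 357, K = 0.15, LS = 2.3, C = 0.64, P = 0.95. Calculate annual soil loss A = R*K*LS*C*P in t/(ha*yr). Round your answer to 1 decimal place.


Step 1: A = R * K * LS * C * P
Step 2: R * K = 357 * 0.15 = 53.55
Step 3: (R*K) * LS = 53.55 * 2.3 = 123.165
Step 4: * C * P = 123.165 * 0.64 * 0.95 = 74.9
Step 5: A = 74.9 t/(ha*yr)

74.9


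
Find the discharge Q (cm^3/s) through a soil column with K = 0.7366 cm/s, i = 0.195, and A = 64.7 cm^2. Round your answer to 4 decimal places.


Step 1: Apply Darcy's law: Q = K * i * A
Step 2: Q = 0.7366 * 0.195 * 64.7
Step 3: Q = 9.2933 cm^3/s

9.2933


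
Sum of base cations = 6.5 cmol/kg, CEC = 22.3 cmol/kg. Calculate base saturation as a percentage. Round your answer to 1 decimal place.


Step 1: BS = 100 * (sum of bases) / CEC
Step 2: BS = 100 * 6.5 / 22.3
Step 3: BS = 29.1%

29.1


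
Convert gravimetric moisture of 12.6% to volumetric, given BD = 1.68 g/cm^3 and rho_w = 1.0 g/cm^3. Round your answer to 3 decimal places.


Step 1: theta = (w / 100) * BD / rho_w
Step 2: theta = (12.6 / 100) * 1.68 / 1.0
Step 3: theta = 0.126 * 1.68
Step 4: theta = 0.212

0.212


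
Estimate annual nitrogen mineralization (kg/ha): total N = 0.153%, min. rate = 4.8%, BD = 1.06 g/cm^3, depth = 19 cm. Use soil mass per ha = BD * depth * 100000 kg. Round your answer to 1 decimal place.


Step 1: Soil mass per ha = BD * depth * 100000 = 1.06 * 19 * 100000 = 2014000 kg
Step 2: Total N pool = soil mass * N%/100 = 2014000 * 0.153/100 = 3081.42 kg/ha
Step 3: N mineralized = N pool * rate%/100 = 3081.42 * 4.8/100 = 147.9 kg/ha/yr

147.9


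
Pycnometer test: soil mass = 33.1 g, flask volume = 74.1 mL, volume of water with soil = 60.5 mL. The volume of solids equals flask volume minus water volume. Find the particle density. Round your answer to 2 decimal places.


Step 1: Volume of solids = flask volume - water volume with soil
Step 2: V_solids = 74.1 - 60.5 = 13.6 mL
Step 3: Particle density = mass / V_solids = 33.1 / 13.6 = 2.43 g/cm^3

2.43


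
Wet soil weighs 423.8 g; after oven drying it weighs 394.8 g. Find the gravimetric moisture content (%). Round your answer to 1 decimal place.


Step 1: Water mass = wet - dry = 423.8 - 394.8 = 29.0 g
Step 2: w = 100 * water mass / dry mass
Step 3: w = 100 * 29.0 / 394.8 = 7.3%

7.3


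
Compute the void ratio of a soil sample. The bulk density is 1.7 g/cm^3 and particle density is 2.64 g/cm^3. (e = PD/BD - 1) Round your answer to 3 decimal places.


Step 1: e = PD / BD - 1
Step 2: e = 2.64 / 1.7 - 1
Step 3: e = 1.55294 - 1
Step 4: e = 0.553

0.553


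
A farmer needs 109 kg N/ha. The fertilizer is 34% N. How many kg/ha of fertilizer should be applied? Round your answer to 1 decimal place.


Step 1: Fertilizer rate = target N / (N content / 100)
Step 2: Rate = 109 / (34 / 100)
Step 3: Rate = 109 / 0.34
Step 4: Rate = 320.6 kg/ha

320.6


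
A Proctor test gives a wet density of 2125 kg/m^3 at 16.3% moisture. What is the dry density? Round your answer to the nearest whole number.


Step 1: Dry density = wet density / (1 + w/100)
Step 2: Dry density = 2125 / (1 + 16.3/100)
Step 3: Dry density = 2125 / 1.163
Step 4: Dry density = 1827 kg/m^3

1827


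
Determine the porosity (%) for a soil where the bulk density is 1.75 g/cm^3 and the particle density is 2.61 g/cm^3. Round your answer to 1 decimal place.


Step 1: Formula: n = 100 * (1 - BD / PD)
Step 2: n = 100 * (1 - 1.75 / 2.61)
Step 3: n = 100 * (1 - 0.6705)
Step 4: n = 33.0%

33.0


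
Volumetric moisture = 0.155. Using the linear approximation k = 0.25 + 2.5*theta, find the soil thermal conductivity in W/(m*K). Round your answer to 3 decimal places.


Step 1: k = 0.25 + 2.5 * theta
Step 2: k = 0.25 + 2.5 * 0.155
Step 3: k = 0.25 + 0.388
Step 4: k = 0.638 W/(m*K)

0.638


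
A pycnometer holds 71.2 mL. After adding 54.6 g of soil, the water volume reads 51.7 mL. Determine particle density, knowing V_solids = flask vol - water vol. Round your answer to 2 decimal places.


Step 1: Volume of solids = flask volume - water volume with soil
Step 2: V_solids = 71.2 - 51.7 = 19.5 mL
Step 3: Particle density = mass / V_solids = 54.6 / 19.5 = 2.8 g/cm^3

2.8


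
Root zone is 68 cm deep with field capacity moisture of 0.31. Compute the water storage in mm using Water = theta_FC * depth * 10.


Step 1: Water (mm) = theta_FC * depth (cm) * 10
Step 2: Water = 0.31 * 68 * 10
Step 3: Water = 210.8 mm

210.8


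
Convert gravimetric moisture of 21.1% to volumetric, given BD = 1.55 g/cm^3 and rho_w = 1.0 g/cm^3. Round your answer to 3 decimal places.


Step 1: theta = (w / 100) * BD / rho_w
Step 2: theta = (21.1 / 100) * 1.55 / 1.0
Step 3: theta = 0.211 * 1.55
Step 4: theta = 0.327

0.327


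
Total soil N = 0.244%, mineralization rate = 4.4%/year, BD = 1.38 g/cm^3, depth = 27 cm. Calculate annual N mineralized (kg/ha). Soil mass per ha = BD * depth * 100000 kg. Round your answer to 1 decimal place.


Step 1: Soil mass per ha = BD * depth * 100000 = 1.38 * 27 * 100000 = 3726000 kg
Step 2: Total N pool = soil mass * N%/100 = 3726000 * 0.244/100 = 9091.44 kg/ha
Step 3: N mineralized = N pool * rate%/100 = 9091.44 * 4.4/100 = 400.0 kg/ha/yr

400.0


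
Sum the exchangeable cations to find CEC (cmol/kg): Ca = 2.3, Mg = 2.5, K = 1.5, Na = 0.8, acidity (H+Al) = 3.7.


Step 1: CEC = Ca + Mg + K + Na + (H+Al)
Step 2: CEC = 2.3 + 2.5 + 1.5 + 0.8 + 3.7
Step 3: CEC = 10.8 cmol/kg

10.8


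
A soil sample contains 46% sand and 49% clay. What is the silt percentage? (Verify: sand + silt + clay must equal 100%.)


Step 1: sand + silt + clay = 100%
Step 2: silt = 100 - sand - clay
Step 3: silt = 100 - 46 - 49
Step 4: silt = 5%

5


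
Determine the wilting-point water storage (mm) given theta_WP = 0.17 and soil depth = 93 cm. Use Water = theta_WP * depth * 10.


Step 1: Water (mm) = theta_WP * depth * 10
Step 2: Water = 0.17 * 93 * 10
Step 3: Water = 158.1 mm

158.1


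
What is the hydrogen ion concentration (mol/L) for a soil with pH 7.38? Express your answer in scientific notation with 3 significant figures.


Step 1: [H+] = 10^(-pH)
Step 2: [H+] = 10^(-7.38)
Step 3: [H+] = 4.17e-08 mol/L

4.17e-08


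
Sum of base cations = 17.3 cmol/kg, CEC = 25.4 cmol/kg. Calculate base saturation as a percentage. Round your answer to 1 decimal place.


Step 1: BS = 100 * (sum of bases) / CEC
Step 2: BS = 100 * 17.3 / 25.4
Step 3: BS = 68.1%

68.1


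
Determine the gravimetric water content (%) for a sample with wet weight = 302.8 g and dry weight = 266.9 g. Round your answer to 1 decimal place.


Step 1: Water mass = wet - dry = 302.8 - 266.9 = 35.9 g
Step 2: w = 100 * water mass / dry mass
Step 3: w = 100 * 35.9 / 266.9 = 13.5%

13.5


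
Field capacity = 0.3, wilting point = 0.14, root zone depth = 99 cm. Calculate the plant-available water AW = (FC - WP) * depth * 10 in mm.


Step 1: Available water = (FC - WP) * depth * 10
Step 2: AW = (0.3 - 0.14) * 99 * 10
Step 3: AW = 0.16 * 99 * 10
Step 4: AW = 158.4 mm

158.4


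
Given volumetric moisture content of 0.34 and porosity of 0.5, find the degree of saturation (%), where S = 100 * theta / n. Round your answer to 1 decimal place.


Step 1: S = 100 * theta_v / n
Step 2: S = 100 * 0.34 / 0.5
Step 3: S = 68.0%

68.0


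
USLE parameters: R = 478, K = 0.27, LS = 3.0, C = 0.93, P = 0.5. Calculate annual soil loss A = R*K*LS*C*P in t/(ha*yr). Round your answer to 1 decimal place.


Step 1: A = R * K * LS * C * P
Step 2: R * K = 478 * 0.27 = 129.06
Step 3: (R*K) * LS = 129.06 * 3.0 = 387.18
Step 4: * C * P = 387.18 * 0.93 * 0.5 = 180.0
Step 5: A = 180.0 t/(ha*yr)

180.0


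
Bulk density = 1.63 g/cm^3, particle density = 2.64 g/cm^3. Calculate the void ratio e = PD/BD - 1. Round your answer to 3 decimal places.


Step 1: e = PD / BD - 1
Step 2: e = 2.64 / 1.63 - 1
Step 3: e = 1.61963 - 1
Step 4: e = 0.62

0.62


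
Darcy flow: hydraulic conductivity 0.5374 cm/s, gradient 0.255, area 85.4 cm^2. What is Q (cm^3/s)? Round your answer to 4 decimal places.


Step 1: Apply Darcy's law: Q = K * i * A
Step 2: Q = 0.5374 * 0.255 * 85.4
Step 3: Q = 11.703 cm^3/s

11.703


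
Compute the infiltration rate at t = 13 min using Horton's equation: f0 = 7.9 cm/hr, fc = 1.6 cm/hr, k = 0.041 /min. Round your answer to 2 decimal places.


Step 1: f = fc + (f0 - fc) * exp(-k * t)
Step 2: exp(-0.041 * 13) = 0.586842
Step 3: f = 1.6 + (7.9 - 1.6) * 0.586842
Step 4: f = 1.6 + 6.3 * 0.586842
Step 5: f = 5.3 cm/hr

5.3


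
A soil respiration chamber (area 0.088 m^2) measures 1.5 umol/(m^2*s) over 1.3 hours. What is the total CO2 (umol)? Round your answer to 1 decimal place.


Step 1: Convert time to seconds: 1.3 hr * 3600 = 4680.0 s
Step 2: Total = flux * area * time_s
Step 3: Total = 1.5 * 0.088 * 4680.0
Step 4: Total = 617.8 umol

617.8


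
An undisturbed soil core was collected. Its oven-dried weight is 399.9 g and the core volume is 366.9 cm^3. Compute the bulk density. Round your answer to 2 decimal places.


Step 1: Identify the formula: BD = dry mass / volume
Step 2: Substitute values: BD = 399.9 / 366.9
Step 3: BD = 1.09 g/cm^3

1.09


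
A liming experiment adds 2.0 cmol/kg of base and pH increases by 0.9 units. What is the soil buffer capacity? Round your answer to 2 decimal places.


Step 1: BC = change in base / change in pH
Step 2: BC = 2.0 / 0.9
Step 3: BC = 2.22 cmol/(kg*pH unit)

2.22


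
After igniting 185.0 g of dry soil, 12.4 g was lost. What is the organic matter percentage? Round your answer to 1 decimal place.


Step 1: OM% = 100 * LOI / sample mass
Step 2: OM = 100 * 12.4 / 185.0
Step 3: OM = 6.7%

6.7


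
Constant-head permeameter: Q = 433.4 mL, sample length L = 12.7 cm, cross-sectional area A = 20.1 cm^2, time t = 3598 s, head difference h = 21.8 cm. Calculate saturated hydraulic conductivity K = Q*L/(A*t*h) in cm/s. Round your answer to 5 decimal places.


Step 1: K = Q * L / (A * t * h)
Step 2: Numerator = 433.4 * 12.7 = 5504.18
Step 3: Denominator = 20.1 * 3598 * 21.8 = 1576571.64
Step 4: K = 5504.18 / 1576571.64 = 0.00349 cm/s

0.00349


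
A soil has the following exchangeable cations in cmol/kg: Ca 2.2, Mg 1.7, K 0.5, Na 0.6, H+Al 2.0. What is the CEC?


Step 1: CEC = Ca + Mg + K + Na + (H+Al)
Step 2: CEC = 2.2 + 1.7 + 0.5 + 0.6 + 2.0
Step 3: CEC = 7.0 cmol/kg

7.0


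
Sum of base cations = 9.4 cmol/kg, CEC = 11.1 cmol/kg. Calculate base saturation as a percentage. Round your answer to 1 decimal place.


Step 1: BS = 100 * (sum of bases) / CEC
Step 2: BS = 100 * 9.4 / 11.1
Step 3: BS = 84.7%

84.7


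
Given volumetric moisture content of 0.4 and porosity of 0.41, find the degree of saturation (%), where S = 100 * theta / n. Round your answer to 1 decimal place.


Step 1: S = 100 * theta_v / n
Step 2: S = 100 * 0.4 / 0.41
Step 3: S = 97.6%

97.6


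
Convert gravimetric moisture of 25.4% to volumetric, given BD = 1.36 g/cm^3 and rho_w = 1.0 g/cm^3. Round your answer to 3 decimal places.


Step 1: theta = (w / 100) * BD / rho_w
Step 2: theta = (25.4 / 100) * 1.36 / 1.0
Step 3: theta = 0.254 * 1.36
Step 4: theta = 0.345

0.345


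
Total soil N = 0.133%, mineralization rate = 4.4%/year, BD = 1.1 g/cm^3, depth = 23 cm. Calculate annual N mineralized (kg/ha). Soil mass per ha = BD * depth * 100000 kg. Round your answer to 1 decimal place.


Step 1: Soil mass per ha = BD * depth * 100000 = 1.1 * 23 * 100000 = 2530000 kg
Step 2: Total N pool = soil mass * N%/100 = 2530000 * 0.133/100 = 3364.9 kg/ha
Step 3: N mineralized = N pool * rate%/100 = 3364.9 * 4.4/100 = 148.1 kg/ha/yr

148.1


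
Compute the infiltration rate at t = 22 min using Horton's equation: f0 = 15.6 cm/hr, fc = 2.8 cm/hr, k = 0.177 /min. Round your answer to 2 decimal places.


Step 1: f = fc + (f0 - fc) * exp(-k * t)
Step 2: exp(-0.177 * 22) = 0.020364
Step 3: f = 2.8 + (15.6 - 2.8) * 0.020364
Step 4: f = 2.8 + 12.8 * 0.020364
Step 5: f = 3.06 cm/hr

3.06


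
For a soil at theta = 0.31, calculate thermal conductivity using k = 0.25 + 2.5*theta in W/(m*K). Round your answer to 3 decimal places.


Step 1: k = 0.25 + 2.5 * theta
Step 2: k = 0.25 + 2.5 * 0.31
Step 3: k = 0.25 + 0.775
Step 4: k = 1.025 W/(m*K)

1.025


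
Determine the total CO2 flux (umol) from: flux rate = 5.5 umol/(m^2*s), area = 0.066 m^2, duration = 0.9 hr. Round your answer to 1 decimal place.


Step 1: Convert time to seconds: 0.9 hr * 3600 = 3240.0 s
Step 2: Total = flux * area * time_s
Step 3: Total = 5.5 * 0.066 * 3240.0
Step 4: Total = 1176.1 umol

1176.1


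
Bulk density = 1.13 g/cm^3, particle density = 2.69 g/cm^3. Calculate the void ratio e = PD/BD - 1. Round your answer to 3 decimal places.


Step 1: e = PD / BD - 1
Step 2: e = 2.69 / 1.13 - 1
Step 3: e = 2.38053 - 1
Step 4: e = 1.381

1.381


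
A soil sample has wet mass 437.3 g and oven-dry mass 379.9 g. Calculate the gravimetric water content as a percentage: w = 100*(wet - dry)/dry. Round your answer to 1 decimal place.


Step 1: Water mass = wet - dry = 437.3 - 379.9 = 57.4 g
Step 2: w = 100 * water mass / dry mass
Step 3: w = 100 * 57.4 / 379.9 = 15.1%

15.1


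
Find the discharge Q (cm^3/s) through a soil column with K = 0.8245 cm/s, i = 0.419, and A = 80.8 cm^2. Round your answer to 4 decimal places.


Step 1: Apply Darcy's law: Q = K * i * A
Step 2: Q = 0.8245 * 0.419 * 80.8
Step 3: Q = 27.9136 cm^3/s

27.9136


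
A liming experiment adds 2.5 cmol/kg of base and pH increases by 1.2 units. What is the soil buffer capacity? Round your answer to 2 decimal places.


Step 1: BC = change in base / change in pH
Step 2: BC = 2.5 / 1.2
Step 3: BC = 2.08 cmol/(kg*pH unit)

2.08


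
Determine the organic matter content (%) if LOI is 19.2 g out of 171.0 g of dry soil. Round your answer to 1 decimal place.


Step 1: OM% = 100 * LOI / sample mass
Step 2: OM = 100 * 19.2 / 171.0
Step 3: OM = 11.2%

11.2


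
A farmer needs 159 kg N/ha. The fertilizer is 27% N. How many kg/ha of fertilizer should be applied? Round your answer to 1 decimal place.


Step 1: Fertilizer rate = target N / (N content / 100)
Step 2: Rate = 159 / (27 / 100)
Step 3: Rate = 159 / 0.27
Step 4: Rate = 588.9 kg/ha

588.9


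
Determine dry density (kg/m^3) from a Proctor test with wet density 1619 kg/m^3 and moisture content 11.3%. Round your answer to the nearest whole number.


Step 1: Dry density = wet density / (1 + w/100)
Step 2: Dry density = 1619 / (1 + 11.3/100)
Step 3: Dry density = 1619 / 1.113
Step 4: Dry density = 1455 kg/m^3

1455


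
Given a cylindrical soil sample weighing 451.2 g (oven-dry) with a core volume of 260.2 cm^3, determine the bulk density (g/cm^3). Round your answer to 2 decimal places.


Step 1: Identify the formula: BD = dry mass / volume
Step 2: Substitute values: BD = 451.2 / 260.2
Step 3: BD = 1.73 g/cm^3

1.73


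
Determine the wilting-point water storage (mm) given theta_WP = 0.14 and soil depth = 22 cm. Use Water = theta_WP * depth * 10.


Step 1: Water (mm) = theta_WP * depth * 10
Step 2: Water = 0.14 * 22 * 10
Step 3: Water = 30.8 mm

30.8


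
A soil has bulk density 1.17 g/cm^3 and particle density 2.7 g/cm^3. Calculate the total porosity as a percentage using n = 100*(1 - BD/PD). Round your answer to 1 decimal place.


Step 1: Formula: n = 100 * (1 - BD / PD)
Step 2: n = 100 * (1 - 1.17 / 2.7)
Step 3: n = 100 * (1 - 0.43333)
Step 4: n = 56.7%

56.7


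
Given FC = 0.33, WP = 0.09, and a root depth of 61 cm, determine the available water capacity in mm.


Step 1: Available water = (FC - WP) * depth * 10
Step 2: AW = (0.33 - 0.09) * 61 * 10
Step 3: AW = 0.24 * 61 * 10
Step 4: AW = 146.4 mm

146.4


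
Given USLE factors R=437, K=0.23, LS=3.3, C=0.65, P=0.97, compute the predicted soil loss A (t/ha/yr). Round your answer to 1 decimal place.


Step 1: A = R * K * LS * C * P
Step 2: R * K = 437 * 0.23 = 100.51
Step 3: (R*K) * LS = 100.51 * 3.3 = 331.683
Step 4: * C * P = 331.683 * 0.65 * 0.97 = 209.1
Step 5: A = 209.1 t/(ha*yr)

209.1


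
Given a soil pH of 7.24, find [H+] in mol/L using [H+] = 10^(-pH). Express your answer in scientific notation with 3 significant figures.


Step 1: [H+] = 10^(-pH)
Step 2: [H+] = 10^(-7.24)
Step 3: [H+] = 5.75e-08 mol/L

5.75e-08


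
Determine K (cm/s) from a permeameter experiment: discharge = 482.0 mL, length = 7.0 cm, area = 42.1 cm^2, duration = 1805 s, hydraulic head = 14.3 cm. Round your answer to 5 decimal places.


Step 1: K = Q * L / (A * t * h)
Step 2: Numerator = 482.0 * 7.0 = 3374.0
Step 3: Denominator = 42.1 * 1805 * 14.3 = 1086664.15
Step 4: K = 3374.0 / 1086664.15 = 0.0031 cm/s

0.0031


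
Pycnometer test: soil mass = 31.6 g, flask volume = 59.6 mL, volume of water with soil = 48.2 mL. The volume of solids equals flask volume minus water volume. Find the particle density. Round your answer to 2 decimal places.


Step 1: Volume of solids = flask volume - water volume with soil
Step 2: V_solids = 59.6 - 48.2 = 11.4 mL
Step 3: Particle density = mass / V_solids = 31.6 / 11.4 = 2.77 g/cm^3

2.77


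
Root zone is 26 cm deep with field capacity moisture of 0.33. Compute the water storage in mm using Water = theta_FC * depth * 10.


Step 1: Water (mm) = theta_FC * depth (cm) * 10
Step 2: Water = 0.33 * 26 * 10
Step 3: Water = 85.8 mm

85.8


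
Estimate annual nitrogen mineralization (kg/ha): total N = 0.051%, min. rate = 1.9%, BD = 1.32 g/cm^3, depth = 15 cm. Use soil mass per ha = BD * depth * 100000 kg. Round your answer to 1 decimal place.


Step 1: Soil mass per ha = BD * depth * 100000 = 1.32 * 15 * 100000 = 1980000 kg
Step 2: Total N pool = soil mass * N%/100 = 1980000 * 0.051/100 = 1009.8 kg/ha
Step 3: N mineralized = N pool * rate%/100 = 1009.8 * 1.9/100 = 19.2 kg/ha/yr

19.2


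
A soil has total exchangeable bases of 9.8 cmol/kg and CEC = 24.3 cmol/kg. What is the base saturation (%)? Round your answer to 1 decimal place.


Step 1: BS = 100 * (sum of bases) / CEC
Step 2: BS = 100 * 9.8 / 24.3
Step 3: BS = 40.3%

40.3


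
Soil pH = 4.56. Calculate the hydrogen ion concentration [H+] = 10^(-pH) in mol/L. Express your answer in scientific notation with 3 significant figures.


Step 1: [H+] = 10^(-pH)
Step 2: [H+] = 10^(-4.56)
Step 3: [H+] = 2.75e-05 mol/L

2.75e-05


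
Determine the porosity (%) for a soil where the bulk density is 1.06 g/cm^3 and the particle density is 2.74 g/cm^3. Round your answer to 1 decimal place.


Step 1: Formula: n = 100 * (1 - BD / PD)
Step 2: n = 100 * (1 - 1.06 / 2.74)
Step 3: n = 100 * (1 - 0.38686)
Step 4: n = 61.3%

61.3


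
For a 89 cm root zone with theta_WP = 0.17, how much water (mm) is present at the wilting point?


Step 1: Water (mm) = theta_WP * depth * 10
Step 2: Water = 0.17 * 89 * 10
Step 3: Water = 151.3 mm

151.3


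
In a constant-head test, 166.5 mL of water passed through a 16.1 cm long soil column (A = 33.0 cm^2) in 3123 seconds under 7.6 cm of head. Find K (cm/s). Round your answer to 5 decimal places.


Step 1: K = Q * L / (A * t * h)
Step 2: Numerator = 166.5 * 16.1 = 2680.65
Step 3: Denominator = 33.0 * 3123 * 7.6 = 783248.4
Step 4: K = 2680.65 / 783248.4 = 0.00342 cm/s

0.00342


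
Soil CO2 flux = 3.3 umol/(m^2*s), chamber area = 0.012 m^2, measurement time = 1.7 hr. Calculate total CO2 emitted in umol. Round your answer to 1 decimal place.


Step 1: Convert time to seconds: 1.7 hr * 3600 = 6120.0 s
Step 2: Total = flux * area * time_s
Step 3: Total = 3.3 * 0.012 * 6120.0
Step 4: Total = 242.4 umol

242.4


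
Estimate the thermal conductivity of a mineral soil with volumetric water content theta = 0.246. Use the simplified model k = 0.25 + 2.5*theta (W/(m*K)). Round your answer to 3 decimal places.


Step 1: k = 0.25 + 2.5 * theta
Step 2: k = 0.25 + 2.5 * 0.246
Step 3: k = 0.25 + 0.615
Step 4: k = 0.865 W/(m*K)

0.865


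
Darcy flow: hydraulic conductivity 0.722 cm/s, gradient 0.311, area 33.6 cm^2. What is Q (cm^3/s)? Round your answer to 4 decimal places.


Step 1: Apply Darcy's law: Q = K * i * A
Step 2: Q = 0.722 * 0.311 * 33.6
Step 3: Q = 7.5446 cm^3/s

7.5446


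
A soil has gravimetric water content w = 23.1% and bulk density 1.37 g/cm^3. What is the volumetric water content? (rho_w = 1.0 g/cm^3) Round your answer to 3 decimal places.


Step 1: theta = (w / 100) * BD / rho_w
Step 2: theta = (23.1 / 100) * 1.37 / 1.0
Step 3: theta = 0.231 * 1.37
Step 4: theta = 0.316

0.316


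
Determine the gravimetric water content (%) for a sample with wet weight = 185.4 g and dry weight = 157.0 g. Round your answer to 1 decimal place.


Step 1: Water mass = wet - dry = 185.4 - 157.0 = 28.4 g
Step 2: w = 100 * water mass / dry mass
Step 3: w = 100 * 28.4 / 157.0 = 18.1%

18.1


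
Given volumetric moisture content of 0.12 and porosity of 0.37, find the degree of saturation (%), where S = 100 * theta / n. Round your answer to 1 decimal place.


Step 1: S = 100 * theta_v / n
Step 2: S = 100 * 0.12 / 0.37
Step 3: S = 32.4%

32.4


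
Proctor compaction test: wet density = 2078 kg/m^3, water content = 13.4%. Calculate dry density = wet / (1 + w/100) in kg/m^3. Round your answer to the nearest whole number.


Step 1: Dry density = wet density / (1 + w/100)
Step 2: Dry density = 2078 / (1 + 13.4/100)
Step 3: Dry density = 2078 / 1.134
Step 4: Dry density = 1832 kg/m^3

1832


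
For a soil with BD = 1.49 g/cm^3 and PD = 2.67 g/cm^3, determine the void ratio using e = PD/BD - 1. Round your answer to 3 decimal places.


Step 1: e = PD / BD - 1
Step 2: e = 2.67 / 1.49 - 1
Step 3: e = 1.79195 - 1
Step 4: e = 0.792

0.792


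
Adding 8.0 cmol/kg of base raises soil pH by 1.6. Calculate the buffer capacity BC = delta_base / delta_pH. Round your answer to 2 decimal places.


Step 1: BC = change in base / change in pH
Step 2: BC = 8.0 / 1.6
Step 3: BC = 5.0 cmol/(kg*pH unit)

5.0


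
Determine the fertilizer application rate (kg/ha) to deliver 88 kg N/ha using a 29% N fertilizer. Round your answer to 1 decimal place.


Step 1: Fertilizer rate = target N / (N content / 100)
Step 2: Rate = 88 / (29 / 100)
Step 3: Rate = 88 / 0.29
Step 4: Rate = 303.4 kg/ha

303.4


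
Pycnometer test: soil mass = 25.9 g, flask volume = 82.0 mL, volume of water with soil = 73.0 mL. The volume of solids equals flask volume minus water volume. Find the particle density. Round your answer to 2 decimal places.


Step 1: Volume of solids = flask volume - water volume with soil
Step 2: V_solids = 82.0 - 73.0 = 9.0 mL
Step 3: Particle density = mass / V_solids = 25.9 / 9.0 = 2.88 g/cm^3

2.88


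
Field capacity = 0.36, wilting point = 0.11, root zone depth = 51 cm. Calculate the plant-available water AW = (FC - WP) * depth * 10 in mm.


Step 1: Available water = (FC - WP) * depth * 10
Step 2: AW = (0.36 - 0.11) * 51 * 10
Step 3: AW = 0.25 * 51 * 10
Step 4: AW = 127.5 mm

127.5


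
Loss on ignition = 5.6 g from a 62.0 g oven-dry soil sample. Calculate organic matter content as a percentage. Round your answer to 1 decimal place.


Step 1: OM% = 100 * LOI / sample mass
Step 2: OM = 100 * 5.6 / 62.0
Step 3: OM = 9.0%

9.0


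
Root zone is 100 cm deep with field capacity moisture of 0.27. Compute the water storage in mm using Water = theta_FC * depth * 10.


Step 1: Water (mm) = theta_FC * depth (cm) * 10
Step 2: Water = 0.27 * 100 * 10
Step 3: Water = 270.0 mm

270.0


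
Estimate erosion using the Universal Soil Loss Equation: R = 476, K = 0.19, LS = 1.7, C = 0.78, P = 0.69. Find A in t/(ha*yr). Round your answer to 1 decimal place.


Step 1: A = R * K * LS * C * P
Step 2: R * K = 476 * 0.19 = 90.44
Step 3: (R*K) * LS = 90.44 * 1.7 = 153.748
Step 4: * C * P = 153.748 * 0.78 * 0.69 = 82.7
Step 5: A = 82.7 t/(ha*yr)

82.7


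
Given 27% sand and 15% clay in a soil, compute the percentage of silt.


Step 1: sand + silt + clay = 100%
Step 2: silt = 100 - sand - clay
Step 3: silt = 100 - 27 - 15
Step 4: silt = 58%

58


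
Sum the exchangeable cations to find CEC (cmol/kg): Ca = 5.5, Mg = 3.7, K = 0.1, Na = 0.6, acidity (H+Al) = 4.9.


Step 1: CEC = Ca + Mg + K + Na + (H+Al)
Step 2: CEC = 5.5 + 3.7 + 0.1 + 0.6 + 4.9
Step 3: CEC = 14.8 cmol/kg

14.8


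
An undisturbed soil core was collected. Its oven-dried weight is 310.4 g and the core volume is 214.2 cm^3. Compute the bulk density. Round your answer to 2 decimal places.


Step 1: Identify the formula: BD = dry mass / volume
Step 2: Substitute values: BD = 310.4 / 214.2
Step 3: BD = 1.45 g/cm^3

1.45


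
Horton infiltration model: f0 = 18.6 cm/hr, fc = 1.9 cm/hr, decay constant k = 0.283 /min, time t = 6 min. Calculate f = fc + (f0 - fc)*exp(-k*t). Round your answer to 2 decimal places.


Step 1: f = fc + (f0 - fc) * exp(-k * t)
Step 2: exp(-0.283 * 6) = 0.183049
Step 3: f = 1.9 + (18.6 - 1.9) * 0.183049
Step 4: f = 1.9 + 16.7 * 0.183049
Step 5: f = 4.96 cm/hr

4.96


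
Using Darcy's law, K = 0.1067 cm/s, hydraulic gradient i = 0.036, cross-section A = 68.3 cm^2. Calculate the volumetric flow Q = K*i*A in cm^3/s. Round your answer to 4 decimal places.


Step 1: Apply Darcy's law: Q = K * i * A
Step 2: Q = 0.1067 * 0.036 * 68.3
Step 3: Q = 0.2624 cm^3/s

0.2624


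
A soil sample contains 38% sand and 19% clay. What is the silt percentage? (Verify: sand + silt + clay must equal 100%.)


Step 1: sand + silt + clay = 100%
Step 2: silt = 100 - sand - clay
Step 3: silt = 100 - 38 - 19
Step 4: silt = 43%

43


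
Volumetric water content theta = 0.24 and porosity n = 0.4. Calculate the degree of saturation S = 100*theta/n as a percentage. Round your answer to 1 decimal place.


Step 1: S = 100 * theta_v / n
Step 2: S = 100 * 0.24 / 0.4
Step 3: S = 60.0%

60.0


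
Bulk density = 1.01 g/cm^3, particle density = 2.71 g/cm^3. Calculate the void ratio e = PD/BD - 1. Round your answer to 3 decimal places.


Step 1: e = PD / BD - 1
Step 2: e = 2.71 / 1.01 - 1
Step 3: e = 2.68317 - 1
Step 4: e = 1.683

1.683


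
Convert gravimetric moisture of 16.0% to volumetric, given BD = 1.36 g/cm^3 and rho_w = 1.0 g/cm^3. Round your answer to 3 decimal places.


Step 1: theta = (w / 100) * BD / rho_w
Step 2: theta = (16.0 / 100) * 1.36 / 1.0
Step 3: theta = 0.16 * 1.36
Step 4: theta = 0.218

0.218


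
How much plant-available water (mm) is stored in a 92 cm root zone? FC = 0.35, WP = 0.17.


Step 1: Available water = (FC - WP) * depth * 10
Step 2: AW = (0.35 - 0.17) * 92 * 10
Step 3: AW = 0.18 * 92 * 10
Step 4: AW = 165.6 mm

165.6


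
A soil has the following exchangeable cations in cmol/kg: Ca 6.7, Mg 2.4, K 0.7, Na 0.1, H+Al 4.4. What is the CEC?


Step 1: CEC = Ca + Mg + K + Na + (H+Al)
Step 2: CEC = 6.7 + 2.4 + 0.7 + 0.1 + 4.4
Step 3: CEC = 14.3 cmol/kg

14.3


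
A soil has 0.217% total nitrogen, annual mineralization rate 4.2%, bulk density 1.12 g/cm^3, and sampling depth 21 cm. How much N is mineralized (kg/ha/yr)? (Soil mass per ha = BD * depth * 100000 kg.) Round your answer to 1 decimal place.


Step 1: Soil mass per ha = BD * depth * 100000 = 1.12 * 21 * 100000 = 2352000 kg
Step 2: Total N pool = soil mass * N%/100 = 2352000 * 0.217/100 = 5103.84 kg/ha
Step 3: N mineralized = N pool * rate%/100 = 5103.84 * 4.2/100 = 214.4 kg/ha/yr

214.4


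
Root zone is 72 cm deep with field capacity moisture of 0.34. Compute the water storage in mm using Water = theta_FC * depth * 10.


Step 1: Water (mm) = theta_FC * depth (cm) * 10
Step 2: Water = 0.34 * 72 * 10
Step 3: Water = 244.8 mm

244.8


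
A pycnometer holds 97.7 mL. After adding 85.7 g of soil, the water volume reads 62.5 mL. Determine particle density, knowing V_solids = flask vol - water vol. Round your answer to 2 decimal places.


Step 1: Volume of solids = flask volume - water volume with soil
Step 2: V_solids = 97.7 - 62.5 = 35.2 mL
Step 3: Particle density = mass / V_solids = 85.7 / 35.2 = 2.43 g/cm^3

2.43


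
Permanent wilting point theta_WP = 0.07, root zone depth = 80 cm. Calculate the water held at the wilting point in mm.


Step 1: Water (mm) = theta_WP * depth * 10
Step 2: Water = 0.07 * 80 * 10
Step 3: Water = 56.0 mm

56.0


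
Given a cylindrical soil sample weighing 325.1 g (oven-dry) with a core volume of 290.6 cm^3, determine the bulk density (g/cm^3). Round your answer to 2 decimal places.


Step 1: Identify the formula: BD = dry mass / volume
Step 2: Substitute values: BD = 325.1 / 290.6
Step 3: BD = 1.12 g/cm^3

1.12


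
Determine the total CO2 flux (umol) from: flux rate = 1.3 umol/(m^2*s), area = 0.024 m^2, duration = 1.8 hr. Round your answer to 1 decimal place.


Step 1: Convert time to seconds: 1.8 hr * 3600 = 6480.0 s
Step 2: Total = flux * area * time_s
Step 3: Total = 1.3 * 0.024 * 6480.0
Step 4: Total = 202.2 umol

202.2


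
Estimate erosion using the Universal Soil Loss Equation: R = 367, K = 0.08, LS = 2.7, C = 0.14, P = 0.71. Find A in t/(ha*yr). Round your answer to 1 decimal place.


Step 1: A = R * K * LS * C * P
Step 2: R * K = 367 * 0.08 = 29.36
Step 3: (R*K) * LS = 29.36 * 2.7 = 79.272
Step 4: * C * P = 79.272 * 0.14 * 0.71 = 7.9
Step 5: A = 7.9 t/(ha*yr)

7.9


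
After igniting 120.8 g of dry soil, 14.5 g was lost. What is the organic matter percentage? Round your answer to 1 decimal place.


Step 1: OM% = 100 * LOI / sample mass
Step 2: OM = 100 * 14.5 / 120.8
Step 3: OM = 12.0%

12.0


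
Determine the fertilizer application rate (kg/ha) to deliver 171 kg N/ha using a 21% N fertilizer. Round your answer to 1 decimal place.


Step 1: Fertilizer rate = target N / (N content / 100)
Step 2: Rate = 171 / (21 / 100)
Step 3: Rate = 171 / 0.21
Step 4: Rate = 814.3 kg/ha

814.3


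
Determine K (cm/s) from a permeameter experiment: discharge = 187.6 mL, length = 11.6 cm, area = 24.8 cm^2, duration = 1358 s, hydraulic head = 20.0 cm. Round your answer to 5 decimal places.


Step 1: K = Q * L / (A * t * h)
Step 2: Numerator = 187.6 * 11.6 = 2176.16
Step 3: Denominator = 24.8 * 1358 * 20.0 = 673568.0
Step 4: K = 2176.16 / 673568.0 = 0.00323 cm/s

0.00323


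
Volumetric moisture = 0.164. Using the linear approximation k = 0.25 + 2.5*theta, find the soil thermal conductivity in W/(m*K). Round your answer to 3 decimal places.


Step 1: k = 0.25 + 2.5 * theta
Step 2: k = 0.25 + 2.5 * 0.164
Step 3: k = 0.25 + 0.41
Step 4: k = 0.66 W/(m*K)

0.66


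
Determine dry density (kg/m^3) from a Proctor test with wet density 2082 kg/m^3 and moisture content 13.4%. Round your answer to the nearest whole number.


Step 1: Dry density = wet density / (1 + w/100)
Step 2: Dry density = 2082 / (1 + 13.4/100)
Step 3: Dry density = 2082 / 1.134
Step 4: Dry density = 1836 kg/m^3

1836


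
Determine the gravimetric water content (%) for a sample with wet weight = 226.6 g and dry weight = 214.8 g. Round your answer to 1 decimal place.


Step 1: Water mass = wet - dry = 226.6 - 214.8 = 11.8 g
Step 2: w = 100 * water mass / dry mass
Step 3: w = 100 * 11.8 / 214.8 = 5.5%

5.5


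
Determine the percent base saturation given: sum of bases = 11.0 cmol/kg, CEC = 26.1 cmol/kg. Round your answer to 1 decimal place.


Step 1: BS = 100 * (sum of bases) / CEC
Step 2: BS = 100 * 11.0 / 26.1
Step 3: BS = 42.1%

42.1


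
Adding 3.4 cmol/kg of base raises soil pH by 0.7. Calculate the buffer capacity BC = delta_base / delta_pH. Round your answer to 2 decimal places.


Step 1: BC = change in base / change in pH
Step 2: BC = 3.4 / 0.7
Step 3: BC = 4.86 cmol/(kg*pH unit)

4.86


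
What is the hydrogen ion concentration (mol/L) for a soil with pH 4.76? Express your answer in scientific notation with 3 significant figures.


Step 1: [H+] = 10^(-pH)
Step 2: [H+] = 10^(-4.76)
Step 3: [H+] = 1.74e-05 mol/L

1.74e-05


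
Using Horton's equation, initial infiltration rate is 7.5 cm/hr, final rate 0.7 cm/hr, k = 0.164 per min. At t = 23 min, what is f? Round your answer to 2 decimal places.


Step 1: f = fc + (f0 - fc) * exp(-k * t)
Step 2: exp(-0.164 * 23) = 0.023006
Step 3: f = 0.7 + (7.5 - 0.7) * 0.023006
Step 4: f = 0.7 + 6.8 * 0.023006
Step 5: f = 0.86 cm/hr

0.86


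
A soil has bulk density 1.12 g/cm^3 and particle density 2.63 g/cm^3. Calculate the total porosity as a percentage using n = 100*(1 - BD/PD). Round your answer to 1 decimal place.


Step 1: Formula: n = 100 * (1 - BD / PD)
Step 2: n = 100 * (1 - 1.12 / 2.63)
Step 3: n = 100 * (1 - 0.42586)
Step 4: n = 57.4%

57.4


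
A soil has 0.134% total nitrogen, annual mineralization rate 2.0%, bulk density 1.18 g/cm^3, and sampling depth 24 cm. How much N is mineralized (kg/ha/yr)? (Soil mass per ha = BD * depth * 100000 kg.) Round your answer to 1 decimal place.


Step 1: Soil mass per ha = BD * depth * 100000 = 1.18 * 24 * 100000 = 2832000 kg
Step 2: Total N pool = soil mass * N%/100 = 2832000 * 0.134/100 = 3794.88 kg/ha
Step 3: N mineralized = N pool * rate%/100 = 3794.88 * 2.0/100 = 75.9 kg/ha/yr

75.9


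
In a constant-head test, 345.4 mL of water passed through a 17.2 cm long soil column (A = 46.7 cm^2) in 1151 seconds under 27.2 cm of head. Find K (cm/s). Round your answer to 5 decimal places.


Step 1: K = Q * L / (A * t * h)
Step 2: Numerator = 345.4 * 17.2 = 5940.88
Step 3: Denominator = 46.7 * 1151 * 27.2 = 1462046.24
Step 4: K = 5940.88 / 1462046.24 = 0.00406 cm/s

0.00406


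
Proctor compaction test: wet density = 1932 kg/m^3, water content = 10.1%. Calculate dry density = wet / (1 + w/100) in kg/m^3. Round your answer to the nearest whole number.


Step 1: Dry density = wet density / (1 + w/100)
Step 2: Dry density = 1932 / (1 + 10.1/100)
Step 3: Dry density = 1932 / 1.101
Step 4: Dry density = 1755 kg/m^3

1755


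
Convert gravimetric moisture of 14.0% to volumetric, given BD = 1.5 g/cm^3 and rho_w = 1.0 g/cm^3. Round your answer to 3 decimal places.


Step 1: theta = (w / 100) * BD / rho_w
Step 2: theta = (14.0 / 100) * 1.5 / 1.0
Step 3: theta = 0.14 * 1.5
Step 4: theta = 0.21

0.21


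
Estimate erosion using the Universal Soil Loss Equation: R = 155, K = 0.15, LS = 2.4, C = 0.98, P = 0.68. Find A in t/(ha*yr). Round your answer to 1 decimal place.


Step 1: A = R * K * LS * C * P
Step 2: R * K = 155 * 0.15 = 23.25
Step 3: (R*K) * LS = 23.25 * 2.4 = 55.8
Step 4: * C * P = 55.8 * 0.98 * 0.68 = 37.2
Step 5: A = 37.2 t/(ha*yr)

37.2


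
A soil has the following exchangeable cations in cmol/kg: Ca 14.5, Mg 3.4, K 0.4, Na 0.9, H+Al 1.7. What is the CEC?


Step 1: CEC = Ca + Mg + K + Na + (H+Al)
Step 2: CEC = 14.5 + 3.4 + 0.4 + 0.9 + 1.7
Step 3: CEC = 20.9 cmol/kg

20.9


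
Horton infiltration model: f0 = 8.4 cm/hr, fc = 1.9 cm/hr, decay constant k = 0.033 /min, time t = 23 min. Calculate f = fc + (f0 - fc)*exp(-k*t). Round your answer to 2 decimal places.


Step 1: f = fc + (f0 - fc) * exp(-k * t)
Step 2: exp(-0.033 * 23) = 0.468134
Step 3: f = 1.9 + (8.4 - 1.9) * 0.468134
Step 4: f = 1.9 + 6.5 * 0.468134
Step 5: f = 4.94 cm/hr

4.94


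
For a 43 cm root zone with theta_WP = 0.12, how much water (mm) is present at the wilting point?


Step 1: Water (mm) = theta_WP * depth * 10
Step 2: Water = 0.12 * 43 * 10
Step 3: Water = 51.6 mm

51.6


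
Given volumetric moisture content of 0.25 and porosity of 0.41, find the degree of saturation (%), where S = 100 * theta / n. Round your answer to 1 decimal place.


Step 1: S = 100 * theta_v / n
Step 2: S = 100 * 0.25 / 0.41
Step 3: S = 61.0%

61.0


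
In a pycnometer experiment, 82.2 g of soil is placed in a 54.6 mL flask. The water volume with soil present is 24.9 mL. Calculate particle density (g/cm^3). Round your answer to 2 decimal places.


Step 1: Volume of solids = flask volume - water volume with soil
Step 2: V_solids = 54.6 - 24.9 = 29.7 mL
Step 3: Particle density = mass / V_solids = 82.2 / 29.7 = 2.77 g/cm^3

2.77
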